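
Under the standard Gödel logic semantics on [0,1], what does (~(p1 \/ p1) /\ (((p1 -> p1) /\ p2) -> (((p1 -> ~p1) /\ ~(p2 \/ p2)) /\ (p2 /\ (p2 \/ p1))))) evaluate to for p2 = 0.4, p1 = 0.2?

(p1 \/ p1) = max(0.2, 0.2) = 0.2
~(p1 \/ p1): Gödel ¬ of 0.2 = 0 (operand ≠ 0)
(p1 -> p1): 0.2 ≤ 0.2, so result = 1
((p1 -> p1) /\ p2) = min(1, 0.4) = 0.4
~p1: Gödel ¬ of 0.2 = 0 (operand ≠ 0)
(p1 -> ~p1): 0.2 > 0, so result = 0
(p2 \/ p2) = max(0.4, 0.4) = 0.4
~(p2 \/ p2): Gödel ¬ of 0.4 = 0 (operand ≠ 0)
((p1 -> ~p1) /\ ~(p2 \/ p2)) = min(0, 0) = 0
(p2 \/ p1) = max(0.4, 0.2) = 0.4
(p2 /\ (p2 \/ p1)) = min(0.4, 0.4) = 0.4
(((p1 -> ~p1) /\ ~(p2 \/ p2)) /\ (p2 /\ (p2 \/ p1))) = min(0, 0.4) = 0
(((p1 -> p1) /\ p2) -> (((p1 -> ~p1) /\ ~(p2 \/ p2)) /\ (p2 /\ (p2 \/ p1)))): 0.4 > 0, so result = 0
(~(p1 \/ p1) /\ (((p1 -> p1) /\ p2) -> (((p1 -> ~p1) /\ ~(p2 \/ p2)) /\ (p2 /\ (p2 \/ p1))))) = min(0, 0) = 0

0.00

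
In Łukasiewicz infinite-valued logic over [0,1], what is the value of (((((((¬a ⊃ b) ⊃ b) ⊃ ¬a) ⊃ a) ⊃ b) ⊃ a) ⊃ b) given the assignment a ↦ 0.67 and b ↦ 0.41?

¬a: Łukasiewicz ¬ gives 1 − 0.67 = 0.33
(¬a ⊃ b): min(1, 1 − 0.33 + 0.41) = 1
((¬a ⊃ b) ⊃ b): min(1, 1 − 1 + 0.41) = 0.41
¬a: Łukasiewicz ¬ gives 1 − 0.67 = 0.33
(((¬a ⊃ b) ⊃ b) ⊃ ¬a): min(1, 1 − 0.41 + 0.33) = 0.92
((((¬a ⊃ b) ⊃ b) ⊃ ¬a) ⊃ a): min(1, 1 − 0.92 + 0.67) = 0.75
(((((¬a ⊃ b) ⊃ b) ⊃ ¬a) ⊃ a) ⊃ b): min(1, 1 − 0.75 + 0.41) = 0.66
((((((¬a ⊃ b) ⊃ b) ⊃ ¬a) ⊃ a) ⊃ b) ⊃ a): min(1, 1 − 0.66 + 0.67) = 1
(((((((¬a ⊃ b) ⊃ b) ⊃ ¬a) ⊃ a) ⊃ b) ⊃ a) ⊃ b): min(1, 1 − 1 + 0.41) = 0.41

0.41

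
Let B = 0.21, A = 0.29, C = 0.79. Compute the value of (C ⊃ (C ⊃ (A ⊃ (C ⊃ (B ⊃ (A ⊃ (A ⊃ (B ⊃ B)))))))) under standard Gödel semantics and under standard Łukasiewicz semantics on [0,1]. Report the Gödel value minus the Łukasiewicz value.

Gödel evaluation:
  (B ⊃ B): 0.21 ≤ 0.21, so result = 1
  (A ⊃ (B ⊃ B)): 0.29 ≤ 1, so result = 1
  (A ⊃ (A ⊃ (B ⊃ B))): 0.29 ≤ 1, so result = 1
  (B ⊃ (A ⊃ (A ⊃ (B ⊃ B)))): 0.21 ≤ 1, so result = 1
  (C ⊃ (B ⊃ (A ⊃ (A ⊃ (B ⊃ B))))): 0.79 ≤ 1, so result = 1
  (A ⊃ (C ⊃ (B ⊃ (A ⊃ (A ⊃ (B ⊃ B)))))): 0.29 ≤ 1, so result = 1
  (C ⊃ (A ⊃ (C ⊃ (B ⊃ (A ⊃ (A ⊃ (B ⊃ B))))))): 0.79 ≤ 1, so result = 1
  (C ⊃ (C ⊃ (A ⊃ (C ⊃ (B ⊃ (A ⊃ (A ⊃ (B ⊃ B)))))))): 0.79 ≤ 1, so result = 1
  Gödel value = 1
Łukasiewicz evaluation:
  (B ⊃ B): min(1, 1 − 0.21 + 0.21) = 1
  (A ⊃ (B ⊃ B)): min(1, 1 − 0.29 + 1) = 1
  (A ⊃ (A ⊃ (B ⊃ B))): min(1, 1 − 0.29 + 1) = 1
  (B ⊃ (A ⊃ (A ⊃ (B ⊃ B)))): min(1, 1 − 0.21 + 1) = 1
  (C ⊃ (B ⊃ (A ⊃ (A ⊃ (B ⊃ B))))): min(1, 1 − 0.79 + 1) = 1
  (A ⊃ (C ⊃ (B ⊃ (A ⊃ (A ⊃ (B ⊃ B)))))): min(1, 1 − 0.29 + 1) = 1
  (C ⊃ (A ⊃ (C ⊃ (B ⊃ (A ⊃ (A ⊃ (B ⊃ B))))))): min(1, 1 − 0.79 + 1) = 1
  (C ⊃ (C ⊃ (A ⊃ (C ⊃ (B ⊃ (A ⊃ (A ⊃ (B ⊃ B)))))))): min(1, 1 − 0.79 + 1) = 1
  Łukasiewicz value = 1
Difference: 1 − 1 = 0.00

0.00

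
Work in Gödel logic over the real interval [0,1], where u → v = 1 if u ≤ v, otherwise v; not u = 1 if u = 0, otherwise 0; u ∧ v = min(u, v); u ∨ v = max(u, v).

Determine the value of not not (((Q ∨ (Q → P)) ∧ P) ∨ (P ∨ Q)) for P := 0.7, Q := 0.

1.00

(Q → P): 0 ≤ 0.7, so result = 1
(Q ∨ (Q → P)) = max(0, 1) = 1
((Q ∨ (Q → P)) ∧ P) = min(1, 0.7) = 0.7
(P ∨ Q) = max(0.7, 0) = 0.7
(((Q ∨ (Q → P)) ∧ P) ∨ (P ∨ Q)) = max(0.7, 0.7) = 0.7
not (((Q ∨ (Q → P)) ∧ P) ∨ (P ∨ Q)): Gödel ¬ of 0.7 = 0 (operand ≠ 0)
not not (((Q ∨ (Q → P)) ∧ P) ∨ (P ∨ Q)): Gödel ¬ of 0 = 1 (operand is 0)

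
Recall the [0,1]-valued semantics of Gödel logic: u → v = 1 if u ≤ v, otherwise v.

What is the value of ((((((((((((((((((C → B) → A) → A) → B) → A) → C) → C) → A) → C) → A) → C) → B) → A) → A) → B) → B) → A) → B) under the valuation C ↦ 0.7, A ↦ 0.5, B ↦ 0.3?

0.30

(C → B): 0.7 > 0.3, so result = 0.3
((C → B) → A): 0.3 ≤ 0.5, so result = 1
(((C → B) → A) → A): 1 > 0.5, so result = 0.5
((((C → B) → A) → A) → B): 0.5 > 0.3, so result = 0.3
(((((C → B) → A) → A) → B) → A): 0.3 ≤ 0.5, so result = 1
((((((C → B) → A) → A) → B) → A) → C): 1 > 0.7, so result = 0.7
(((((((C → B) → A) → A) → B) → A) → C) → C): 0.7 ≤ 0.7, so result = 1
((((((((C → B) → A) → A) → B) → A) → C) → C) → A): 1 > 0.5, so result = 0.5
(((((((((C → B) → A) → A) → B) → A) → C) → C) → A) → C): 0.5 ≤ 0.7, so result = 1
((((((((((C → B) → A) → A) → B) → A) → C) → C) → A) → C) → A): 1 > 0.5, so result = 0.5
(((((((((((C → B) → A) → A) → B) → A) → C) → C) → A) → C) → A) → C): 0.5 ≤ 0.7, so result = 1
((((((((((((C → B) → A) → A) → B) → A) → C) → C) → A) → C) → A) → C) → B): 1 > 0.3, so result = 0.3
(((((((((((((C → B) → A) → A) → B) → A) → C) → C) → A) → C) → A) → C) → B) → A): 0.3 ≤ 0.5, so result = 1
((((((((((((((C → B) → A) → A) → B) → A) → C) → C) → A) → C) → A) → C) → B) → A) → A): 1 > 0.5, so result = 0.5
(((((((((((((((C → B) → A) → A) → B) → A) → C) → C) → A) → C) → A) → C) → B) → A) → A) → B): 0.5 > 0.3, so result = 0.3
((((((((((((((((C → B) → A) → A) → B) → A) → C) → C) → A) → C) → A) → C) → B) → A) → A) → B) → B): 0.3 ≤ 0.3, so result = 1
(((((((((((((((((C → B) → A) → A) → B) → A) → C) → C) → A) → C) → A) → C) → B) → A) → A) → B) → B) → A): 1 > 0.5, so result = 0.5
((((((((((((((((((C → B) → A) → A) → B) → A) → C) → C) → A) → C) → A) → C) → B) → A) → A) → B) → B) → A) → B): 0.5 > 0.3, so result = 0.3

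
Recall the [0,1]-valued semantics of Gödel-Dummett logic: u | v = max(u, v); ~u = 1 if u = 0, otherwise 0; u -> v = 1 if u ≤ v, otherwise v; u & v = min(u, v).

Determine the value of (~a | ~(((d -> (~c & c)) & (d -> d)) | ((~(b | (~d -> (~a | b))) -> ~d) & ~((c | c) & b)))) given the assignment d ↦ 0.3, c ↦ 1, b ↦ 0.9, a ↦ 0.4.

1.00

~a: Gödel ¬ of 0.4 = 0 (operand ≠ 0)
~c: Gödel ¬ of 1 = 0 (operand ≠ 0)
(~c & c) = min(0, 1) = 0
(d -> (~c & c)): 0.3 > 0, so result = 0
(d -> d): 0.3 ≤ 0.3, so result = 1
((d -> (~c & c)) & (d -> d)) = min(0, 1) = 0
~d: Gödel ¬ of 0.3 = 0 (operand ≠ 0)
~a: Gödel ¬ of 0.4 = 0 (operand ≠ 0)
(~a | b) = max(0, 0.9) = 0.9
(~d -> (~a | b)): 0 ≤ 0.9, so result = 1
(b | (~d -> (~a | b))) = max(0.9, 1) = 1
~(b | (~d -> (~a | b))): Gödel ¬ of 1 = 0 (operand ≠ 0)
~d: Gödel ¬ of 0.3 = 0 (operand ≠ 0)
(~(b | (~d -> (~a | b))) -> ~d): 0 ≤ 0, so result = 1
(c | c) = max(1, 1) = 1
((c | c) & b) = min(1, 0.9) = 0.9
~((c | c) & b): Gödel ¬ of 0.9 = 0 (operand ≠ 0)
((~(b | (~d -> (~a | b))) -> ~d) & ~((c | c) & b)) = min(1, 0) = 0
(((d -> (~c & c)) & (d -> d)) | ((~(b | (~d -> (~a | b))) -> ~d) & ~((c | c) & b))) = max(0, 0) = 0
~(((d -> (~c & c)) & (d -> d)) | ((~(b | (~d -> (~a | b))) -> ~d) & ~((c | c) & b))): Gödel ¬ of 0 = 1 (operand is 0)
(~a | ~(((d -> (~c & c)) & (d -> d)) | ((~(b | (~d -> (~a | b))) -> ~d) & ~((c | c) & b)))) = max(0, 1) = 1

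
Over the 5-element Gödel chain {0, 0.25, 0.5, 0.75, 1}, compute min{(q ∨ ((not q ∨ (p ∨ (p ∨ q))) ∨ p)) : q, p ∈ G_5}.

0.25

The minimum is attained at q = 0.25, p = 0:
  not q: Gödel ¬ of 0.25 = 0 (operand ≠ 0)
  (p ∨ q) = max(0, 0.25) = 0.25
  (p ∨ (p ∨ q)) = max(0, 0.25) = 0.25
  (not q ∨ (p ∨ (p ∨ q))) = max(0, 0.25) = 0.25
  ((not q ∨ (p ∨ (p ∨ q))) ∨ p) = max(0.25, 0) = 0.25
  (q ∨ ((not q ∨ (p ∨ (p ∨ q))) ∨ p)) = max(0.25, 0.25) = 0.25
Checking all 25 assignments confirms none give a value below 0.25.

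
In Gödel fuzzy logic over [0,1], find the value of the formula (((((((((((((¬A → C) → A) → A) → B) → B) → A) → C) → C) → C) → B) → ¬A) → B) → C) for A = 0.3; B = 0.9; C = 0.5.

0.50

¬A: Gödel ¬ of 0.3 = 0 (operand ≠ 0)
(¬A → C): 0 ≤ 0.5, so result = 1
((¬A → C) → A): 1 > 0.3, so result = 0.3
(((¬A → C) → A) → A): 0.3 ≤ 0.3, so result = 1
((((¬A → C) → A) → A) → B): 1 > 0.9, so result = 0.9
(((((¬A → C) → A) → A) → B) → B): 0.9 ≤ 0.9, so result = 1
((((((¬A → C) → A) → A) → B) → B) → A): 1 > 0.3, so result = 0.3
(((((((¬A → C) → A) → A) → B) → B) → A) → C): 0.3 ≤ 0.5, so result = 1
((((((((¬A → C) → A) → A) → B) → B) → A) → C) → C): 1 > 0.5, so result = 0.5
(((((((((¬A → C) → A) → A) → B) → B) → A) → C) → C) → C): 0.5 ≤ 0.5, so result = 1
((((((((((¬A → C) → A) → A) → B) → B) → A) → C) → C) → C) → B): 1 > 0.9, so result = 0.9
¬A: Gödel ¬ of 0.3 = 0 (operand ≠ 0)
(((((((((((¬A → C) → A) → A) → B) → B) → A) → C) → C) → C) → B) → ¬A): 0.9 > 0, so result = 0
((((((((((((¬A → C) → A) → A) → B) → B) → A) → C) → C) → C) → B) → ¬A) → B): 0 ≤ 0.9, so result = 1
(((((((((((((¬A → C) → A) → A) → B) → B) → A) → C) → C) → C) → B) → ¬A) → B) → C): 1 > 0.5, so result = 0.5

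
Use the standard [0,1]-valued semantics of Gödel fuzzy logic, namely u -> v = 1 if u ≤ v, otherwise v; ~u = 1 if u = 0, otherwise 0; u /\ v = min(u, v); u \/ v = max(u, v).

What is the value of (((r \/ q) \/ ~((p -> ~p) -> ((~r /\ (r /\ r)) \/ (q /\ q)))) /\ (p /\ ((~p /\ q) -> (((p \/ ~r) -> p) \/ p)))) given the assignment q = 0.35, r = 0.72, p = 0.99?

0.72

(r \/ q) = max(0.72, 0.35) = 0.72
~p: Gödel ¬ of 0.99 = 0 (operand ≠ 0)
(p -> ~p): 0.99 > 0, so result = 0
~r: Gödel ¬ of 0.72 = 0 (operand ≠ 0)
(r /\ r) = min(0.72, 0.72) = 0.72
(~r /\ (r /\ r)) = min(0, 0.72) = 0
(q /\ q) = min(0.35, 0.35) = 0.35
((~r /\ (r /\ r)) \/ (q /\ q)) = max(0, 0.35) = 0.35
((p -> ~p) -> ((~r /\ (r /\ r)) \/ (q /\ q))): 0 ≤ 0.35, so result = 1
~((p -> ~p) -> ((~r /\ (r /\ r)) \/ (q /\ q))): Gödel ¬ of 1 = 0 (operand ≠ 0)
((r \/ q) \/ ~((p -> ~p) -> ((~r /\ (r /\ r)) \/ (q /\ q)))) = max(0.72, 0) = 0.72
~p: Gödel ¬ of 0.99 = 0 (operand ≠ 0)
(~p /\ q) = min(0, 0.35) = 0
~r: Gödel ¬ of 0.72 = 0 (operand ≠ 0)
(p \/ ~r) = max(0.99, 0) = 0.99
((p \/ ~r) -> p): 0.99 ≤ 0.99, so result = 1
(((p \/ ~r) -> p) \/ p) = max(1, 0.99) = 1
((~p /\ q) -> (((p \/ ~r) -> p) \/ p)): 0 ≤ 1, so result = 1
(p /\ ((~p /\ q) -> (((p \/ ~r) -> p) \/ p))) = min(0.99, 1) = 0.99
(((r \/ q) \/ ~((p -> ~p) -> ((~r /\ (r /\ r)) \/ (q /\ q)))) /\ (p /\ ((~p /\ q) -> (((p \/ ~r) -> p) \/ p)))) = min(0.72, 0.99) = 0.72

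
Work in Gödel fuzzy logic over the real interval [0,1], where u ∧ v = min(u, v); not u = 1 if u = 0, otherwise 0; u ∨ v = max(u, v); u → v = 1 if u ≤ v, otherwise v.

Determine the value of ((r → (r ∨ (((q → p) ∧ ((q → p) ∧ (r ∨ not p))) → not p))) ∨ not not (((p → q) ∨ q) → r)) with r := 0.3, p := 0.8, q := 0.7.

1.00

(q → p): 0.7 ≤ 0.8, so result = 1
(q → p): 0.7 ≤ 0.8, so result = 1
not p: Gödel ¬ of 0.8 = 0 (operand ≠ 0)
(r ∨ not p) = max(0.3, 0) = 0.3
((q → p) ∧ (r ∨ not p)) = min(1, 0.3) = 0.3
((q → p) ∧ ((q → p) ∧ (r ∨ not p))) = min(1, 0.3) = 0.3
not p: Gödel ¬ of 0.8 = 0 (operand ≠ 0)
(((q → p) ∧ ((q → p) ∧ (r ∨ not p))) → not p): 0.3 > 0, so result = 0
(r ∨ (((q → p) ∧ ((q → p) ∧ (r ∨ not p))) → not p)) = max(0.3, 0) = 0.3
(r → (r ∨ (((q → p) ∧ ((q → p) ∧ (r ∨ not p))) → not p))): 0.3 ≤ 0.3, so result = 1
(p → q): 0.8 > 0.7, so result = 0.7
((p → q) ∨ q) = max(0.7, 0.7) = 0.7
(((p → q) ∨ q) → r): 0.7 > 0.3, so result = 0.3
not (((p → q) ∨ q) → r): Gödel ¬ of 0.3 = 0 (operand ≠ 0)
not not (((p → q) ∨ q) → r): Gödel ¬ of 0 = 1 (operand is 0)
((r → (r ∨ (((q → p) ∧ ((q → p) ∧ (r ∨ not p))) → not p))) ∨ not not (((p → q) ∨ q) → r)) = max(1, 1) = 1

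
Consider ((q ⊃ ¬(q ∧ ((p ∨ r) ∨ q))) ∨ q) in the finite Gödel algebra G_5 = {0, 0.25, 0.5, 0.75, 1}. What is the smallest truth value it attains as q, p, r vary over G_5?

The minimum is attained at q = 0.25, p = 0, r = 0:
  (p ∨ r) = max(0, 0) = 0
  ((p ∨ r) ∨ q) = max(0, 0.25) = 0.25
  (q ∧ ((p ∨ r) ∨ q)) = min(0.25, 0.25) = 0.25
  ¬(q ∧ ((p ∨ r) ∨ q)): Gödel ¬ of 0.25 = 0 (operand ≠ 0)
  (q ⊃ ¬(q ∧ ((p ∨ r) ∨ q))): 0.25 > 0, so result = 0
  ((q ⊃ ¬(q ∧ ((p ∨ r) ∨ q))) ∨ q) = max(0, 0.25) = 0.25
Checking all 125 assignments confirms none give a value below 0.25.

0.25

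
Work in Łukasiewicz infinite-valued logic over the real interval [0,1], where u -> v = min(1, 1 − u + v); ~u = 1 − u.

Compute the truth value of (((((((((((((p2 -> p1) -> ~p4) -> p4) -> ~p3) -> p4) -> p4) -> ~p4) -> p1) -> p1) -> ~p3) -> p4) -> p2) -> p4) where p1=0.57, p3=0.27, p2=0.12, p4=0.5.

0.92

(p2 -> p1): min(1, 1 − 0.12 + 0.57) = 1
~p4: Łukasiewicz ¬ gives 1 − 0.5 = 0.5
((p2 -> p1) -> ~p4): min(1, 1 − 1 + 0.5) = 0.5
(((p2 -> p1) -> ~p4) -> p4): min(1, 1 − 0.5 + 0.5) = 1
~p3: Łukasiewicz ¬ gives 1 − 0.27 = 0.73
((((p2 -> p1) -> ~p4) -> p4) -> ~p3): min(1, 1 − 1 + 0.73) = 0.73
(((((p2 -> p1) -> ~p4) -> p4) -> ~p3) -> p4): min(1, 1 − 0.73 + 0.5) = 0.77
((((((p2 -> p1) -> ~p4) -> p4) -> ~p3) -> p4) -> p4): min(1, 1 − 0.77 + 0.5) = 0.73
~p4: Łukasiewicz ¬ gives 1 − 0.5 = 0.5
(((((((p2 -> p1) -> ~p4) -> p4) -> ~p3) -> p4) -> p4) -> ~p4): min(1, 1 − 0.73 + 0.5) = 0.77
((((((((p2 -> p1) -> ~p4) -> p4) -> ~p3) -> p4) -> p4) -> ~p4) -> p1): min(1, 1 − 0.77 + 0.57) = 0.8
(((((((((p2 -> p1) -> ~p4) -> p4) -> ~p3) -> p4) -> p4) -> ~p4) -> p1) -> p1): min(1, 1 − 0.8 + 0.57) = 0.77
~p3: Łukasiewicz ¬ gives 1 − 0.27 = 0.73
((((((((((p2 -> p1) -> ~p4) -> p4) -> ~p3) -> p4) -> p4) -> ~p4) -> p1) -> p1) -> ~p3): min(1, 1 − 0.77 + 0.73) = 0.96
(((((((((((p2 -> p1) -> ~p4) -> p4) -> ~p3) -> p4) -> p4) -> ~p4) -> p1) -> p1) -> ~p3) -> p4): min(1, 1 − 0.96 + 0.5) = 0.54
((((((((((((p2 -> p1) -> ~p4) -> p4) -> ~p3) -> p4) -> p4) -> ~p4) -> p1) -> p1) -> ~p3) -> p4) -> p2): min(1, 1 − 0.54 + 0.12) = 0.58
(((((((((((((p2 -> p1) -> ~p4) -> p4) -> ~p3) -> p4) -> p4) -> ~p4) -> p1) -> p1) -> ~p3) -> p4) -> p2) -> p4): min(1, 1 − 0.58 + 0.5) = 0.92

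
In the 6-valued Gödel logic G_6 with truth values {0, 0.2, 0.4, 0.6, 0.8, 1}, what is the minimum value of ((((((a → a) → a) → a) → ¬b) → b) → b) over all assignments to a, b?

0.20

The minimum is attained at a = 0, b = 0.2:
  (a → a): 0 ≤ 0, so result = 1
  ((a → a) → a): 1 > 0, so result = 0
  (((a → a) → a) → a): 0 ≤ 0, so result = 1
  ¬b: Gödel ¬ of 0.2 = 0 (operand ≠ 0)
  ((((a → a) → a) → a) → ¬b): 1 > 0, so result = 0
  (((((a → a) → a) → a) → ¬b) → b): 0 ≤ 0.2, so result = 1
  ((((((a → a) → a) → a) → ¬b) → b) → b): 1 > 0.2, so result = 0.2
Checking all 36 assignments confirms none give a value below 0.20.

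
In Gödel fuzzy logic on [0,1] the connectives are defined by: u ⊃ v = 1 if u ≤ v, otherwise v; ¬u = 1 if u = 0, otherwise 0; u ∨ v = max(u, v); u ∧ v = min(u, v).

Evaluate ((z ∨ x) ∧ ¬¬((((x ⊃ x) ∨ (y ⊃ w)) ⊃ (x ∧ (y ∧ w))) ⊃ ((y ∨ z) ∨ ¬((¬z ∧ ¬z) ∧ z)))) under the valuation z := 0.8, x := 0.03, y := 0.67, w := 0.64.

(z ∨ x) = max(0.8, 0.03) = 0.8
(x ⊃ x): 0.03 ≤ 0.03, so result = 1
(y ⊃ w): 0.67 > 0.64, so result = 0.64
((x ⊃ x) ∨ (y ⊃ w)) = max(1, 0.64) = 1
(y ∧ w) = min(0.67, 0.64) = 0.64
(x ∧ (y ∧ w)) = min(0.03, 0.64) = 0.03
(((x ⊃ x) ∨ (y ⊃ w)) ⊃ (x ∧ (y ∧ w))): 1 > 0.03, so result = 0.03
(y ∨ z) = max(0.67, 0.8) = 0.8
¬z: Gödel ¬ of 0.8 = 0 (operand ≠ 0)
¬z: Gödel ¬ of 0.8 = 0 (operand ≠ 0)
(¬z ∧ ¬z) = min(0, 0) = 0
((¬z ∧ ¬z) ∧ z) = min(0, 0.8) = 0
¬((¬z ∧ ¬z) ∧ z): Gödel ¬ of 0 = 1 (operand is 0)
((y ∨ z) ∨ ¬((¬z ∧ ¬z) ∧ z)) = max(0.8, 1) = 1
((((x ⊃ x) ∨ (y ⊃ w)) ⊃ (x ∧ (y ∧ w))) ⊃ ((y ∨ z) ∨ ¬((¬z ∧ ¬z) ∧ z))): 0.03 ≤ 1, so result = 1
¬((((x ⊃ x) ∨ (y ⊃ w)) ⊃ (x ∧ (y ∧ w))) ⊃ ((y ∨ z) ∨ ¬((¬z ∧ ¬z) ∧ z))): Gödel ¬ of 1 = 0 (operand ≠ 0)
¬¬((((x ⊃ x) ∨ (y ⊃ w)) ⊃ (x ∧ (y ∧ w))) ⊃ ((y ∨ z) ∨ ¬((¬z ∧ ¬z) ∧ z))): Gödel ¬ of 0 = 1 (operand is 0)
((z ∨ x) ∧ ¬¬((((x ⊃ x) ∨ (y ⊃ w)) ⊃ (x ∧ (y ∧ w))) ⊃ ((y ∨ z) ∨ ¬((¬z ∧ ¬z) ∧ z)))) = min(0.8, 1) = 0.8

0.80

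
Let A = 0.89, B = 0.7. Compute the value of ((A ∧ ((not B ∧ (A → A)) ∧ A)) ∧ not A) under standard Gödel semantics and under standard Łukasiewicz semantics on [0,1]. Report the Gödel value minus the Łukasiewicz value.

Gödel evaluation:
  not B: Gödel ¬ of 0.7 = 0 (operand ≠ 0)
  (A → A): 0.89 ≤ 0.89, so result = 1
  (not B ∧ (A → A)) = min(0, 1) = 0
  ((not B ∧ (A → A)) ∧ A) = min(0, 0.89) = 0
  (A ∧ ((not B ∧ (A → A)) ∧ A)) = min(0.89, 0) = 0
  not A: Gödel ¬ of 0.89 = 0 (operand ≠ 0)
  ((A ∧ ((not B ∧ (A → A)) ∧ A)) ∧ not A) = min(0, 0) = 0
  Gödel value = 0
Łukasiewicz evaluation:
  not B: Łukasiewicz ¬ gives 1 − 0.7 = 0.3
  (A → A): min(1, 1 − 0.89 + 0.89) = 1
  (not B ∧ (A → A)) = min(0.3, 1) = 0.3
  ((not B ∧ (A → A)) ∧ A) = min(0.3, 0.89) = 0.3
  (A ∧ ((not B ∧ (A → A)) ∧ A)) = min(0.89, 0.3) = 0.3
  not A: Łukasiewicz ¬ gives 1 − 0.89 = 0.11
  ((A ∧ ((not B ∧ (A → A)) ∧ A)) ∧ not A) = min(0.3, 0.11) = 0.11
  Łukasiewicz value = 0.11
Difference: 0 − 0.11 = -0.11

-0.11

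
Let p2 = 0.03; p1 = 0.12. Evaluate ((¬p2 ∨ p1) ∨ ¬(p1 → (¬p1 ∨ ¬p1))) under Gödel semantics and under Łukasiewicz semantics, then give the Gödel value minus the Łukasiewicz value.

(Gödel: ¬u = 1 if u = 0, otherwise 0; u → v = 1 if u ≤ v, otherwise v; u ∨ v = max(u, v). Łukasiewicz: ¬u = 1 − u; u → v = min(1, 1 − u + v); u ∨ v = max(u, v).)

0.03

Gödel evaluation:
  ¬p2: Gödel ¬ of 0.03 = 0 (operand ≠ 0)
  (¬p2 ∨ p1) = max(0, 0.12) = 0.12
  ¬p1: Gödel ¬ of 0.12 = 0 (operand ≠ 0)
  ¬p1: Gödel ¬ of 0.12 = 0 (operand ≠ 0)
  (¬p1 ∨ ¬p1) = max(0, 0) = 0
  (p1 → (¬p1 ∨ ¬p1)): 0.12 > 0, so result = 0
  ¬(p1 → (¬p1 ∨ ¬p1)): Gödel ¬ of 0 = 1 (operand is 0)
  ((¬p2 ∨ p1) ∨ ¬(p1 → (¬p1 ∨ ¬p1))) = max(0.12, 1) = 1
  Gödel value = 1
Łukasiewicz evaluation:
  ¬p2: Łukasiewicz ¬ gives 1 − 0.03 = 0.97
  (¬p2 ∨ p1) = max(0.97, 0.12) = 0.97
  ¬p1: Łukasiewicz ¬ gives 1 − 0.12 = 0.88
  ¬p1: Łukasiewicz ¬ gives 1 − 0.12 = 0.88
  (¬p1 ∨ ¬p1) = max(0.88, 0.88) = 0.88
  (p1 → (¬p1 ∨ ¬p1)): min(1, 1 − 0.12 + 0.88) = 1
  ¬(p1 → (¬p1 ∨ ¬p1)): Łukasiewicz ¬ gives 1 − 1 = 0
  ((¬p2 ∨ p1) ∨ ¬(p1 → (¬p1 ∨ ¬p1))) = max(0.97, 0) = 0.97
  Łukasiewicz value = 0.97
Difference: 1 − 0.97 = 0.03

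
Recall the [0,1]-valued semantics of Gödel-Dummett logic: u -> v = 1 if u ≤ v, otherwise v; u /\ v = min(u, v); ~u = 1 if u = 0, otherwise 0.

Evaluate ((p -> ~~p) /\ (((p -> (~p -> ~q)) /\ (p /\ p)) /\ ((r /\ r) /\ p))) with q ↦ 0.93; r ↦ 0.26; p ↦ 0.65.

0.26

~p: Gödel ¬ of 0.65 = 0 (operand ≠ 0)
~~p: Gödel ¬ of 0 = 1 (operand is 0)
(p -> ~~p): 0.65 ≤ 1, so result = 1
~p: Gödel ¬ of 0.65 = 0 (operand ≠ 0)
~q: Gödel ¬ of 0.93 = 0 (operand ≠ 0)
(~p -> ~q): 0 ≤ 0, so result = 1
(p -> (~p -> ~q)): 0.65 ≤ 1, so result = 1
(p /\ p) = min(0.65, 0.65) = 0.65
((p -> (~p -> ~q)) /\ (p /\ p)) = min(1, 0.65) = 0.65
(r /\ r) = min(0.26, 0.26) = 0.26
((r /\ r) /\ p) = min(0.26, 0.65) = 0.26
(((p -> (~p -> ~q)) /\ (p /\ p)) /\ ((r /\ r) /\ p)) = min(0.65, 0.26) = 0.26
((p -> ~~p) /\ (((p -> (~p -> ~q)) /\ (p /\ p)) /\ ((r /\ r) /\ p))) = min(1, 0.26) = 0.26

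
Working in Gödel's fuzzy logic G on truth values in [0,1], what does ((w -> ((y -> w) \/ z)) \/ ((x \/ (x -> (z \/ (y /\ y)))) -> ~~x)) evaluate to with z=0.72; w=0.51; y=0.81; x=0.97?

1.00

(y -> w): 0.81 > 0.51, so result = 0.51
((y -> w) \/ z) = max(0.51, 0.72) = 0.72
(w -> ((y -> w) \/ z)): 0.51 ≤ 0.72, so result = 1
(y /\ y) = min(0.81, 0.81) = 0.81
(z \/ (y /\ y)) = max(0.72, 0.81) = 0.81
(x -> (z \/ (y /\ y))): 0.97 > 0.81, so result = 0.81
(x \/ (x -> (z \/ (y /\ y)))) = max(0.97, 0.81) = 0.97
~x: Gödel ¬ of 0.97 = 0 (operand ≠ 0)
~~x: Gödel ¬ of 0 = 1 (operand is 0)
((x \/ (x -> (z \/ (y /\ y)))) -> ~~x): 0.97 ≤ 1, so result = 1
((w -> ((y -> w) \/ z)) \/ ((x \/ (x -> (z \/ (y /\ y)))) -> ~~x)) = max(1, 1) = 1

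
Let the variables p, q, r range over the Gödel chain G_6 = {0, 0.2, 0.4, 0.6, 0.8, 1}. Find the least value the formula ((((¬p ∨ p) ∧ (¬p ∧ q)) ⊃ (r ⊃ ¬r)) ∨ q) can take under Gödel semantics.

The minimum is attained at p = 0, q = 0.2, r = 0.2:
  ¬p: Gödel ¬ of 0 = 1 (operand is 0)
  (¬p ∨ p) = max(1, 0) = 1
  ¬p: Gödel ¬ of 0 = 1 (operand is 0)
  (¬p ∧ q) = min(1, 0.2) = 0.2
  ((¬p ∨ p) ∧ (¬p ∧ q)) = min(1, 0.2) = 0.2
  ¬r: Gödel ¬ of 0.2 = 0 (operand ≠ 0)
  (r ⊃ ¬r): 0.2 > 0, so result = 0
  (((¬p ∨ p) ∧ (¬p ∧ q)) ⊃ (r ⊃ ¬r)): 0.2 > 0, so result = 0
  ((((¬p ∨ p) ∧ (¬p ∧ q)) ⊃ (r ⊃ ¬r)) ∨ q) = max(0, 0.2) = 0.2
Checking all 216 assignments confirms none give a value below 0.20.

0.20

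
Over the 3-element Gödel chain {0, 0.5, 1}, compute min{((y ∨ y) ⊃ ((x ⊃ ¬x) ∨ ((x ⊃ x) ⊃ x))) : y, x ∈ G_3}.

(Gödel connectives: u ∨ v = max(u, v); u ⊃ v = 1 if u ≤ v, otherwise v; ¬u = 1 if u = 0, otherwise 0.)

The minimum is attained at y = 1, x = 0.5:
  (y ∨ y) = max(1, 1) = 1
  ¬x: Gödel ¬ of 0.5 = 0 (operand ≠ 0)
  (x ⊃ ¬x): 0.5 > 0, so result = 0
  (x ⊃ x): 0.5 ≤ 0.5, so result = 1
  ((x ⊃ x) ⊃ x): 1 > 0.5, so result = 0.5
  ((x ⊃ ¬x) ∨ ((x ⊃ x) ⊃ x)) = max(0, 0.5) = 0.5
  ((y ∨ y) ⊃ ((x ⊃ ¬x) ∨ ((x ⊃ x) ⊃ x))): 1 > 0.5, so result = 0.5
Checking all 9 assignments confirms none give a value below 0.50.

0.50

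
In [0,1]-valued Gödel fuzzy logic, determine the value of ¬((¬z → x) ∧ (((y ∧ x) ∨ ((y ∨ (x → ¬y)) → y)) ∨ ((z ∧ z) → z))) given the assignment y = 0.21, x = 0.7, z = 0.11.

¬z: Gödel ¬ of 0.11 = 0 (operand ≠ 0)
(¬z → x): 0 ≤ 0.7, so result = 1
(y ∧ x) = min(0.21, 0.7) = 0.21
¬y: Gödel ¬ of 0.21 = 0 (operand ≠ 0)
(x → ¬y): 0.7 > 0, so result = 0
(y ∨ (x → ¬y)) = max(0.21, 0) = 0.21
((y ∨ (x → ¬y)) → y): 0.21 ≤ 0.21, so result = 1
((y ∧ x) ∨ ((y ∨ (x → ¬y)) → y)) = max(0.21, 1) = 1
(z ∧ z) = min(0.11, 0.11) = 0.11
((z ∧ z) → z): 0.11 ≤ 0.11, so result = 1
(((y ∧ x) ∨ ((y ∨ (x → ¬y)) → y)) ∨ ((z ∧ z) → z)) = max(1, 1) = 1
((¬z → x) ∧ (((y ∧ x) ∨ ((y ∨ (x → ¬y)) → y)) ∨ ((z ∧ z) → z))) = min(1, 1) = 1
¬((¬z → x) ∧ (((y ∧ x) ∨ ((y ∨ (x → ¬y)) → y)) ∨ ((z ∧ z) → z))): Gödel ¬ of 1 = 0 (operand ≠ 0)

0.00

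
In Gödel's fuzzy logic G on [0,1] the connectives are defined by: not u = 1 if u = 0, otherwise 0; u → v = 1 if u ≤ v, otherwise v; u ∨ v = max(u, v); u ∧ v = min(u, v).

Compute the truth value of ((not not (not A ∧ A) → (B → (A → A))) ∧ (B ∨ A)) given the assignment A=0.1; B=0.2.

not A: Gödel ¬ of 0.1 = 0 (operand ≠ 0)
(not A ∧ A) = min(0, 0.1) = 0
not (not A ∧ A): Gödel ¬ of 0 = 1 (operand is 0)
not not (not A ∧ A): Gödel ¬ of 1 = 0 (operand ≠ 0)
(A → A): 0.1 ≤ 0.1, so result = 1
(B → (A → A)): 0.2 ≤ 1, so result = 1
(not not (not A ∧ A) → (B → (A → A))): 0 ≤ 1, so result = 1
(B ∨ A) = max(0.2, 0.1) = 0.2
((not not (not A ∧ A) → (B → (A → A))) ∧ (B ∨ A)) = min(1, 0.2) = 0.2

0.20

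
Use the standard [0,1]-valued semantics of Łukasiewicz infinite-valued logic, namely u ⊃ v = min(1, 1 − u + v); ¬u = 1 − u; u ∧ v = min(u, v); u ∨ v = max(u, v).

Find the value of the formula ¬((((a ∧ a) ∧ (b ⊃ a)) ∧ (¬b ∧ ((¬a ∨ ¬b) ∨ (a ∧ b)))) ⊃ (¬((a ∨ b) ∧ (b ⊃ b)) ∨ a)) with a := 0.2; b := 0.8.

(a ∧ a) = min(0.2, 0.2) = 0.2
(b ⊃ a): min(1, 1 − 0.8 + 0.2) = 0.4
((a ∧ a) ∧ (b ⊃ a)) = min(0.2, 0.4) = 0.2
¬b: Łukasiewicz ¬ gives 1 − 0.8 = 0.2
¬a: Łukasiewicz ¬ gives 1 − 0.2 = 0.8
¬b: Łukasiewicz ¬ gives 1 − 0.8 = 0.2
(¬a ∨ ¬b) = max(0.8, 0.2) = 0.8
(a ∧ b) = min(0.2, 0.8) = 0.2
((¬a ∨ ¬b) ∨ (a ∧ b)) = max(0.8, 0.2) = 0.8
(¬b ∧ ((¬a ∨ ¬b) ∨ (a ∧ b))) = min(0.2, 0.8) = 0.2
(((a ∧ a) ∧ (b ⊃ a)) ∧ (¬b ∧ ((¬a ∨ ¬b) ∨ (a ∧ b)))) = min(0.2, 0.2) = 0.2
(a ∨ b) = max(0.2, 0.8) = 0.8
(b ⊃ b): min(1, 1 − 0.8 + 0.8) = 1
((a ∨ b) ∧ (b ⊃ b)) = min(0.8, 1) = 0.8
¬((a ∨ b) ∧ (b ⊃ b)): Łukasiewicz ¬ gives 1 − 0.8 = 0.2
(¬((a ∨ b) ∧ (b ⊃ b)) ∨ a) = max(0.2, 0.2) = 0.2
((((a ∧ a) ∧ (b ⊃ a)) ∧ (¬b ∧ ((¬a ∨ ¬b) ∨ (a ∧ b)))) ⊃ (¬((a ∨ b) ∧ (b ⊃ b)) ∨ a)): min(1, 1 − 0.2 + 0.2) = 1
¬((((a ∧ a) ∧ (b ⊃ a)) ∧ (¬b ∧ ((¬a ∨ ¬b) ∨ (a ∧ b)))) ⊃ (¬((a ∨ b) ∧ (b ⊃ b)) ∨ a)): Łukasiewicz ¬ gives 1 − 1 = 0

0.00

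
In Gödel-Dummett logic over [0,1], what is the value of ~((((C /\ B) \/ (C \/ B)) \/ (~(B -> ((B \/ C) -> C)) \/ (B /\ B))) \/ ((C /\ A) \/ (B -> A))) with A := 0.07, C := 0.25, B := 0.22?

(C /\ B) = min(0.25, 0.22) = 0.22
(C \/ B) = max(0.25, 0.22) = 0.25
((C /\ B) \/ (C \/ B)) = max(0.22, 0.25) = 0.25
(B \/ C) = max(0.22, 0.25) = 0.25
((B \/ C) -> C): 0.25 ≤ 0.25, so result = 1
(B -> ((B \/ C) -> C)): 0.22 ≤ 1, so result = 1
~(B -> ((B \/ C) -> C)): Gödel ¬ of 1 = 0 (operand ≠ 0)
(B /\ B) = min(0.22, 0.22) = 0.22
(~(B -> ((B \/ C) -> C)) \/ (B /\ B)) = max(0, 0.22) = 0.22
(((C /\ B) \/ (C \/ B)) \/ (~(B -> ((B \/ C) -> C)) \/ (B /\ B))) = max(0.25, 0.22) = 0.25
(C /\ A) = min(0.25, 0.07) = 0.07
(B -> A): 0.22 > 0.07, so result = 0.07
((C /\ A) \/ (B -> A)) = max(0.07, 0.07) = 0.07
((((C /\ B) \/ (C \/ B)) \/ (~(B -> ((B \/ C) -> C)) \/ (B /\ B))) \/ ((C /\ A) \/ (B -> A))) = max(0.25, 0.07) = 0.25
~((((C /\ B) \/ (C \/ B)) \/ (~(B -> ((B \/ C) -> C)) \/ (B /\ B))) \/ ((C /\ A) \/ (B -> A))): Gödel ¬ of 0.25 = 0 (operand ≠ 0)

0.00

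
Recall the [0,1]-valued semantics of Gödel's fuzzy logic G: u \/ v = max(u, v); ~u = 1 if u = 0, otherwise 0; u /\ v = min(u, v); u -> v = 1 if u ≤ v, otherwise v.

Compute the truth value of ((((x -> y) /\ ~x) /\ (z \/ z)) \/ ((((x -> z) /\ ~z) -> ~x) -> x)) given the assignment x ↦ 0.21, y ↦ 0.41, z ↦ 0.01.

0.21

(x -> y): 0.21 ≤ 0.41, so result = 1
~x: Gödel ¬ of 0.21 = 0 (operand ≠ 0)
((x -> y) /\ ~x) = min(1, 0) = 0
(z \/ z) = max(0.01, 0.01) = 0.01
(((x -> y) /\ ~x) /\ (z \/ z)) = min(0, 0.01) = 0
(x -> z): 0.21 > 0.01, so result = 0.01
~z: Gödel ¬ of 0.01 = 0 (operand ≠ 0)
((x -> z) /\ ~z) = min(0.01, 0) = 0
~x: Gödel ¬ of 0.21 = 0 (operand ≠ 0)
(((x -> z) /\ ~z) -> ~x): 0 ≤ 0, so result = 1
((((x -> z) /\ ~z) -> ~x) -> x): 1 > 0.21, so result = 0.21
((((x -> y) /\ ~x) /\ (z \/ z)) \/ ((((x -> z) /\ ~z) -> ~x) -> x)) = max(0, 0.21) = 0.21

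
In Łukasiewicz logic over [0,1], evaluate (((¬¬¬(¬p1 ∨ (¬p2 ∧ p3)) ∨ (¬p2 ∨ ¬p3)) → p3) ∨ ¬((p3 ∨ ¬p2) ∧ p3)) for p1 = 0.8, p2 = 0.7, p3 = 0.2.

0.80

¬p1: Łukasiewicz ¬ gives 1 − 0.8 = 0.2
¬p2: Łukasiewicz ¬ gives 1 − 0.7 = 0.3
(¬p2 ∧ p3) = min(0.3, 0.2) = 0.2
(¬p1 ∨ (¬p2 ∧ p3)) = max(0.2, 0.2) = 0.2
¬(¬p1 ∨ (¬p2 ∧ p3)): Łukasiewicz ¬ gives 1 − 0.2 = 0.8
¬¬(¬p1 ∨ (¬p2 ∧ p3)): Łukasiewicz ¬ gives 1 − 0.8 = 0.2
¬¬¬(¬p1 ∨ (¬p2 ∧ p3)): Łukasiewicz ¬ gives 1 − 0.2 = 0.8
¬p2: Łukasiewicz ¬ gives 1 − 0.7 = 0.3
¬p3: Łukasiewicz ¬ gives 1 − 0.2 = 0.8
(¬p2 ∨ ¬p3) = max(0.3, 0.8) = 0.8
(¬¬¬(¬p1 ∨ (¬p2 ∧ p3)) ∨ (¬p2 ∨ ¬p3)) = max(0.8, 0.8) = 0.8
((¬¬¬(¬p1 ∨ (¬p2 ∧ p3)) ∨ (¬p2 ∨ ¬p3)) → p3): min(1, 1 − 0.8 + 0.2) = 0.4
¬p2: Łukasiewicz ¬ gives 1 − 0.7 = 0.3
(p3 ∨ ¬p2) = max(0.2, 0.3) = 0.3
((p3 ∨ ¬p2) ∧ p3) = min(0.3, 0.2) = 0.2
¬((p3 ∨ ¬p2) ∧ p3): Łukasiewicz ¬ gives 1 − 0.2 = 0.8
(((¬¬¬(¬p1 ∨ (¬p2 ∧ p3)) ∨ (¬p2 ∨ ¬p3)) → p3) ∨ ¬((p3 ∨ ¬p2) ∧ p3)) = max(0.4, 0.8) = 0.8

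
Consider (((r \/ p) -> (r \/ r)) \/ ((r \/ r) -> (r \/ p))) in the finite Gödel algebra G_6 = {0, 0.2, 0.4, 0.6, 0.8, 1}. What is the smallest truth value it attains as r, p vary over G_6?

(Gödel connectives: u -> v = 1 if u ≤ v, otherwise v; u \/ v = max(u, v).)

Every assignment gives 1. For instance at r = 0, p = 0:
  (r \/ p) = max(0, 0) = 0
  (r \/ r) = max(0, 0) = 0
  ((r \/ p) -> (r \/ r)): 0 ≤ 0, so result = 1
  (r \/ r) = max(0, 0) = 0
  (r \/ p) = max(0, 0) = 0
  ((r \/ r) -> (r \/ p)): 0 ≤ 0, so result = 1
  (((r \/ p) -> (r \/ r)) \/ ((r \/ r) -> (r \/ p))) = max(1, 1) = 1
All 36 assignments give value 1 — the formula is a G_6-tautology.

1.00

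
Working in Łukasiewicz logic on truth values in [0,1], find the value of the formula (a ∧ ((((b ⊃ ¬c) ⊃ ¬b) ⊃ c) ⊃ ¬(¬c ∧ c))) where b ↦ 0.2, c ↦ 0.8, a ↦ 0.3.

¬c: Łukasiewicz ¬ gives 1 − 0.8 = 0.2
(b ⊃ ¬c): min(1, 1 − 0.2 + 0.2) = 1
¬b: Łukasiewicz ¬ gives 1 − 0.2 = 0.8
((b ⊃ ¬c) ⊃ ¬b): min(1, 1 − 1 + 0.8) = 0.8
(((b ⊃ ¬c) ⊃ ¬b) ⊃ c): min(1, 1 − 0.8 + 0.8) = 1
¬c: Łukasiewicz ¬ gives 1 − 0.8 = 0.2
(¬c ∧ c) = min(0.2, 0.8) = 0.2
¬(¬c ∧ c): Łukasiewicz ¬ gives 1 − 0.2 = 0.8
((((b ⊃ ¬c) ⊃ ¬b) ⊃ c) ⊃ ¬(¬c ∧ c)): min(1, 1 − 1 + 0.8) = 0.8
(a ∧ ((((b ⊃ ¬c) ⊃ ¬b) ⊃ c) ⊃ ¬(¬c ∧ c))) = min(0.3, 0.8) = 0.3

0.30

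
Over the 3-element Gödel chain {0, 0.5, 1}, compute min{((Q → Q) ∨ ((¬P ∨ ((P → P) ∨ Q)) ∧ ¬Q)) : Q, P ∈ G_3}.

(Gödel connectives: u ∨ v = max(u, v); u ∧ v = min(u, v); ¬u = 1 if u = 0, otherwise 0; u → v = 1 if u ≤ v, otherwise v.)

1.00

Every assignment gives 1. For instance at Q = 0, P = 0:
  (Q → Q): 0 ≤ 0, so result = 1
  ¬P: Gödel ¬ of 0 = 1 (operand is 0)
  (P → P): 0 ≤ 0, so result = 1
  ((P → P) ∨ Q) = max(1, 0) = 1
  (¬P ∨ ((P → P) ∨ Q)) = max(1, 1) = 1
  ¬Q: Gödel ¬ of 0 = 1 (operand is 0)
  ((¬P ∨ ((P → P) ∨ Q)) ∧ ¬Q) = min(1, 1) = 1
  ((Q → Q) ∨ ((¬P ∨ ((P → P) ∨ Q)) ∧ ¬Q)) = max(1, 1) = 1
All 9 assignments give value 1 — the formula is a G_3-tautology.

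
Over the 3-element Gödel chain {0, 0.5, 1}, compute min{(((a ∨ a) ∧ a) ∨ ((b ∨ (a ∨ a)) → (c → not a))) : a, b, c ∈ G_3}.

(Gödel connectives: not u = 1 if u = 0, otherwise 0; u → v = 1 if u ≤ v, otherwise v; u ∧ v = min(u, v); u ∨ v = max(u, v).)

0.50

The minimum is attained at a = 0.5, b = 0, c = 0.5:
  (a ∨ a) = max(0.5, 0.5) = 0.5
  ((a ∨ a) ∧ a) = min(0.5, 0.5) = 0.5
  (a ∨ a) = max(0.5, 0.5) = 0.5
  (b ∨ (a ∨ a)) = max(0, 0.5) = 0.5
  not a: Gödel ¬ of 0.5 = 0 (operand ≠ 0)
  (c → not a): 0.5 > 0, so result = 0
  ((b ∨ (a ∨ a)) → (c → not a)): 0.5 > 0, so result = 0
  (((a ∨ a) ∧ a) ∨ ((b ∨ (a ∨ a)) → (c → not a))) = max(0.5, 0) = 0.5
Checking all 27 assignments confirms none give a value below 0.50.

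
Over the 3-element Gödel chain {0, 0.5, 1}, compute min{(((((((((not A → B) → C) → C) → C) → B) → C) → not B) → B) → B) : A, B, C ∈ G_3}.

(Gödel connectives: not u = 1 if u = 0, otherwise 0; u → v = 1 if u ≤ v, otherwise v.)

The minimum is attained at A = 0, B = 0.5, C = 0.5:
  not A: Gödel ¬ of 0 = 1 (operand is 0)
  (not A → B): 1 > 0.5, so result = 0.5
  ((not A → B) → C): 0.5 ≤ 0.5, so result = 1
  (((not A → B) → C) → C): 1 > 0.5, so result = 0.5
  ((((not A → B) → C) → C) → C): 0.5 ≤ 0.5, so result = 1
  (((((not A → B) → C) → C) → C) → B): 1 > 0.5, so result = 0.5
  ((((((not A → B) → C) → C) → C) → B) → C): 0.5 ≤ 0.5, so result = 1
  not B: Gödel ¬ of 0.5 = 0 (operand ≠ 0)
  (((((((not A → B) → C) → C) → C) → B) → C) → not B): 1 > 0, so result = 0
  ((((((((not A → B) → C) → C) → C) → B) → C) → not B) → B): 0 ≤ 0.5, so result = 1
  (((((((((not A → B) → C) → C) → C) → B) → C) → not B) → B) → B): 1 > 0.5, so result = 0.5
Checking all 27 assignments confirms none give a value below 0.50.

0.50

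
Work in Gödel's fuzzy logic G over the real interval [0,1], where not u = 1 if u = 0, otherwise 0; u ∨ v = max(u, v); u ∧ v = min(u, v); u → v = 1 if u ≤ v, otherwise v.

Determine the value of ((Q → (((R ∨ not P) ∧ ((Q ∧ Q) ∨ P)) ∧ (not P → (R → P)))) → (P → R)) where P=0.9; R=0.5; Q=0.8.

1.00

not P: Gödel ¬ of 0.9 = 0 (operand ≠ 0)
(R ∨ not P) = max(0.5, 0) = 0.5
(Q ∧ Q) = min(0.8, 0.8) = 0.8
((Q ∧ Q) ∨ P) = max(0.8, 0.9) = 0.9
((R ∨ not P) ∧ ((Q ∧ Q) ∨ P)) = min(0.5, 0.9) = 0.5
not P: Gödel ¬ of 0.9 = 0 (operand ≠ 0)
(R → P): 0.5 ≤ 0.9, so result = 1
(not P → (R → P)): 0 ≤ 1, so result = 1
(((R ∨ not P) ∧ ((Q ∧ Q) ∨ P)) ∧ (not P → (R → P))) = min(0.5, 1) = 0.5
(Q → (((R ∨ not P) ∧ ((Q ∧ Q) ∨ P)) ∧ (not P → (R → P)))): 0.8 > 0.5, so result = 0.5
(P → R): 0.9 > 0.5, so result = 0.5
((Q → (((R ∨ not P) ∧ ((Q ∧ Q) ∨ P)) ∧ (not P → (R → P)))) → (P → R)): 0.5 ≤ 0.5, so result = 1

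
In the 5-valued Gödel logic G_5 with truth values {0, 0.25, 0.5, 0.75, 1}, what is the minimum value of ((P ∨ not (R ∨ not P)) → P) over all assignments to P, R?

0.25

The minimum is attained at P = 0.25, R = 0:
  not P: Gödel ¬ of 0.25 = 0 (operand ≠ 0)
  (R ∨ not P) = max(0, 0) = 0
  not (R ∨ not P): Gödel ¬ of 0 = 1 (operand is 0)
  (P ∨ not (R ∨ not P)) = max(0.25, 1) = 1
  ((P ∨ not (R ∨ not P)) → P): 1 > 0.25, so result = 0.25
Checking all 25 assignments confirms none give a value below 0.25.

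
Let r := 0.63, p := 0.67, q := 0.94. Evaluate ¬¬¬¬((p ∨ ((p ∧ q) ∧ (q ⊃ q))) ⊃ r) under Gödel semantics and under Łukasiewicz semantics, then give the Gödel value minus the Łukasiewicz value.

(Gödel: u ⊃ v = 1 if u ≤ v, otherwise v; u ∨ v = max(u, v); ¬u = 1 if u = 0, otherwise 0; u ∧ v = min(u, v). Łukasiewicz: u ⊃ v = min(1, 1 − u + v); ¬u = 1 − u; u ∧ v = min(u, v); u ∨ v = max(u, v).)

0.04

Gödel evaluation:
  (p ∧ q) = min(0.67, 0.94) = 0.67
  (q ⊃ q): 0.94 ≤ 0.94, so result = 1
  ((p ∧ q) ∧ (q ⊃ q)) = min(0.67, 1) = 0.67
  (p ∨ ((p ∧ q) ∧ (q ⊃ q))) = max(0.67, 0.67) = 0.67
  ((p ∨ ((p ∧ q) ∧ (q ⊃ q))) ⊃ r): 0.67 > 0.63, so result = 0.63
  ¬((p ∨ ((p ∧ q) ∧ (q ⊃ q))) ⊃ r): Gödel ¬ of 0.63 = 0 (operand ≠ 0)
  ¬¬((p ∨ ((p ∧ q) ∧ (q ⊃ q))) ⊃ r): Gödel ¬ of 0 = 1 (operand is 0)
  ¬¬¬((p ∨ ((p ∧ q) ∧ (q ⊃ q))) ⊃ r): Gödel ¬ of 1 = 0 (operand ≠ 0)
  ¬¬¬¬((p ∨ ((p ∧ q) ∧ (q ⊃ q))) ⊃ r): Gödel ¬ of 0 = 1 (operand is 0)
  Gödel value = 1
Łukasiewicz evaluation:
  (p ∧ q) = min(0.67, 0.94) = 0.67
  (q ⊃ q): min(1, 1 − 0.94 + 0.94) = 1
  ((p ∧ q) ∧ (q ⊃ q)) = min(0.67, 1) = 0.67
  (p ∨ ((p ∧ q) ∧ (q ⊃ q))) = max(0.67, 0.67) = 0.67
  ((p ∨ ((p ∧ q) ∧ (q ⊃ q))) ⊃ r): min(1, 1 − 0.67 + 0.63) = 0.96
  ¬((p ∨ ((p ∧ q) ∧ (q ⊃ q))) ⊃ r): Łukasiewicz ¬ gives 1 − 0.96 = 0.04
  ¬¬((p ∨ ((p ∧ q) ∧ (q ⊃ q))) ⊃ r): Łukasiewicz ¬ gives 1 − 0.04 = 0.96
  ¬¬¬((p ∨ ((p ∧ q) ∧ (q ⊃ q))) ⊃ r): Łukasiewicz ¬ gives 1 − 0.96 = 0.04
  ¬¬¬¬((p ∨ ((p ∧ q) ∧ (q ⊃ q))) ⊃ r): Łukasiewicz ¬ gives 1 − 0.04 = 0.96
  Łukasiewicz value = 0.96
Difference: 1 − 0.96 = 0.04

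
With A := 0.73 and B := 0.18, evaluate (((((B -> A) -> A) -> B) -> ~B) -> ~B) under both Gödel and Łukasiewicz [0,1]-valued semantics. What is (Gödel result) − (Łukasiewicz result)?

Gödel evaluation:
  (B -> A): 0.18 ≤ 0.73, so result = 1
  ((B -> A) -> A): 1 > 0.73, so result = 0.73
  (((B -> A) -> A) -> B): 0.73 > 0.18, so result = 0.18
  ~B: Gödel ¬ of 0.18 = 0 (operand ≠ 0)
  ((((B -> A) -> A) -> B) -> ~B): 0.18 > 0, so result = 0
  ~B: Gödel ¬ of 0.18 = 0 (operand ≠ 0)
  (((((B -> A) -> A) -> B) -> ~B) -> ~B): 0 ≤ 0, so result = 1
  Gödel value = 1
Łukasiewicz evaluation:
  (B -> A): min(1, 1 − 0.18 + 0.73) = 1
  ((B -> A) -> A): min(1, 1 − 1 + 0.73) = 0.73
  (((B -> A) -> A) -> B): min(1, 1 − 0.73 + 0.18) = 0.45
  ~B: Łukasiewicz ¬ gives 1 − 0.18 = 0.82
  ((((B -> A) -> A) -> B) -> ~B): min(1, 1 − 0.45 + 0.82) = 1
  ~B: Łukasiewicz ¬ gives 1 − 0.18 = 0.82
  (((((B -> A) -> A) -> B) -> ~B) -> ~B): min(1, 1 − 1 + 0.82) = 0.82
  Łukasiewicz value = 0.82
Difference: 1 − 0.82 = 0.18

0.18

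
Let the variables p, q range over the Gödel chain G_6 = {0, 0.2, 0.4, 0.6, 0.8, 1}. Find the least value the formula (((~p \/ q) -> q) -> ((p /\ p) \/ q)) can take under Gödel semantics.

The minimum is attained at p = 0.2, q = 0:
  ~p: Gödel ¬ of 0.2 = 0 (operand ≠ 0)
  (~p \/ q) = max(0, 0) = 0
  ((~p \/ q) -> q): 0 ≤ 0, so result = 1
  (p /\ p) = min(0.2, 0.2) = 0.2
  ((p /\ p) \/ q) = max(0.2, 0) = 0.2
  (((~p \/ q) -> q) -> ((p /\ p) \/ q)): 1 > 0.2, so result = 0.2
Checking all 36 assignments confirms none give a value below 0.20.

0.20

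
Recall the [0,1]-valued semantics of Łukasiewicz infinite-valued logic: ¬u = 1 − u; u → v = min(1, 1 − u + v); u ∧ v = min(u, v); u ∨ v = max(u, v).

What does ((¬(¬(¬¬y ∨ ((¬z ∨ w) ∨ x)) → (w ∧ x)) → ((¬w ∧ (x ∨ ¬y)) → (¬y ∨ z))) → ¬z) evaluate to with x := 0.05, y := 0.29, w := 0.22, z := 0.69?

¬y: Łukasiewicz ¬ gives 1 − 0.29 = 0.71
¬¬y: Łukasiewicz ¬ gives 1 − 0.71 = 0.29
¬z: Łukasiewicz ¬ gives 1 − 0.69 = 0.31
(¬z ∨ w) = max(0.31, 0.22) = 0.31
((¬z ∨ w) ∨ x) = max(0.31, 0.05) = 0.31
(¬¬y ∨ ((¬z ∨ w) ∨ x)) = max(0.29, 0.31) = 0.31
¬(¬¬y ∨ ((¬z ∨ w) ∨ x)): Łukasiewicz ¬ gives 1 − 0.31 = 0.69
(w ∧ x) = min(0.22, 0.05) = 0.05
(¬(¬¬y ∨ ((¬z ∨ w) ∨ x)) → (w ∧ x)): min(1, 1 − 0.69 + 0.05) = 0.36
¬(¬(¬¬y ∨ ((¬z ∨ w) ∨ x)) → (w ∧ x)): Łukasiewicz ¬ gives 1 − 0.36 = 0.64
¬w: Łukasiewicz ¬ gives 1 − 0.22 = 0.78
¬y: Łukasiewicz ¬ gives 1 − 0.29 = 0.71
(x ∨ ¬y) = max(0.05, 0.71) = 0.71
(¬w ∧ (x ∨ ¬y)) = min(0.78, 0.71) = 0.71
¬y: Łukasiewicz ¬ gives 1 − 0.29 = 0.71
(¬y ∨ z) = max(0.71, 0.69) = 0.71
((¬w ∧ (x ∨ ¬y)) → (¬y ∨ z)): min(1, 1 − 0.71 + 0.71) = 1
(¬(¬(¬¬y ∨ ((¬z ∨ w) ∨ x)) → (w ∧ x)) → ((¬w ∧ (x ∨ ¬y)) → (¬y ∨ z))): min(1, 1 − 0.64 + 1) = 1
¬z: Łukasiewicz ¬ gives 1 − 0.69 = 0.31
((¬(¬(¬¬y ∨ ((¬z ∨ w) ∨ x)) → (w ∧ x)) → ((¬w ∧ (x ∨ ¬y)) → (¬y ∨ z))) → ¬z): min(1, 1 − 1 + 0.31) = 0.31

0.31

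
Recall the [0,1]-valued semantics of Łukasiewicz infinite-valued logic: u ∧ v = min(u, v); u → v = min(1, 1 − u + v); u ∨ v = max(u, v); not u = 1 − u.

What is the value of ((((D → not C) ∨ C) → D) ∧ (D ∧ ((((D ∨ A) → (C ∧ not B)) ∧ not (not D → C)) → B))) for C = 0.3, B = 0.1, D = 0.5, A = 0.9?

0.50

not C: Łukasiewicz ¬ gives 1 − 0.3 = 0.7
(D → not C): min(1, 1 − 0.5 + 0.7) = 1
((D → not C) ∨ C) = max(1, 0.3) = 1
(((D → not C) ∨ C) → D): min(1, 1 − 1 + 0.5) = 0.5
(D ∨ A) = max(0.5, 0.9) = 0.9
not B: Łukasiewicz ¬ gives 1 − 0.1 = 0.9
(C ∧ not B) = min(0.3, 0.9) = 0.3
((D ∨ A) → (C ∧ not B)): min(1, 1 − 0.9 + 0.3) = 0.4
not D: Łukasiewicz ¬ gives 1 − 0.5 = 0.5
(not D → C): min(1, 1 − 0.5 + 0.3) = 0.8
not (not D → C): Łukasiewicz ¬ gives 1 − 0.8 = 0.2
(((D ∨ A) → (C ∧ not B)) ∧ not (not D → C)) = min(0.4, 0.2) = 0.2
((((D ∨ A) → (C ∧ not B)) ∧ not (not D → C)) → B): min(1, 1 − 0.2 + 0.1) = 0.9
(D ∧ ((((D ∨ A) → (C ∧ not B)) ∧ not (not D → C)) → B)) = min(0.5, 0.9) = 0.5
((((D → not C) ∨ C) → D) ∧ (D ∧ ((((D ∨ A) → (C ∧ not B)) ∧ not (not D → C)) → B))) = min(0.5, 0.5) = 0.5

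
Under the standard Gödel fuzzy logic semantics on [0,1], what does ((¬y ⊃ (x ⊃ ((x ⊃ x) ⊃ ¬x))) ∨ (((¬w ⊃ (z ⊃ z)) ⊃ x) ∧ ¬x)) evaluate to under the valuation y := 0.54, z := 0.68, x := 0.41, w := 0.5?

¬y: Gödel ¬ of 0.54 = 0 (operand ≠ 0)
(x ⊃ x): 0.41 ≤ 0.41, so result = 1
¬x: Gödel ¬ of 0.41 = 0 (operand ≠ 0)
((x ⊃ x) ⊃ ¬x): 1 > 0, so result = 0
(x ⊃ ((x ⊃ x) ⊃ ¬x)): 0.41 > 0, so result = 0
(¬y ⊃ (x ⊃ ((x ⊃ x) ⊃ ¬x))): 0 ≤ 0, so result = 1
¬w: Gödel ¬ of 0.5 = 0 (operand ≠ 0)
(z ⊃ z): 0.68 ≤ 0.68, so result = 1
(¬w ⊃ (z ⊃ z)): 0 ≤ 1, so result = 1
((¬w ⊃ (z ⊃ z)) ⊃ x): 1 > 0.41, so result = 0.41
¬x: Gödel ¬ of 0.41 = 0 (operand ≠ 0)
(((¬w ⊃ (z ⊃ z)) ⊃ x) ∧ ¬x) = min(0.41, 0) = 0
((¬y ⊃ (x ⊃ ((x ⊃ x) ⊃ ¬x))) ∨ (((¬w ⊃ (z ⊃ z)) ⊃ x) ∧ ¬x)) = max(1, 0) = 1

1.00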